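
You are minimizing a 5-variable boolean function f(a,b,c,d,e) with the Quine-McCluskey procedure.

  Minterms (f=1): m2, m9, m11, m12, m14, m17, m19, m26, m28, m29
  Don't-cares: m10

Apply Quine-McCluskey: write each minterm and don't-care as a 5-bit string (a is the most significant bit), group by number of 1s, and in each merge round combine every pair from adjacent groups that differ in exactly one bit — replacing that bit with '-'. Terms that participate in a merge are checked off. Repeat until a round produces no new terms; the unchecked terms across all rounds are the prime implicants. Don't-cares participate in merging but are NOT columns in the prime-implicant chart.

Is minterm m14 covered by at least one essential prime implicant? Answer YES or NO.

size-2^0 implicants → 00010(✓)  01001(✓)  01010(✓)  01011(✓)  01100(✓)  01110(✓)  10001(✓)  10011(✓)  11010(✓)  11100(✓)  11101(✓)
size-2^1 implicants → -1010  -1100  0-010  01-10  010-1  0101-  011-0  100-1  1110-
Unchecked terms (primes): -1010, -1100, 0-010, 01-10, 010-1, 0101-, 011-0, 100-1, 1110-
Minterm coverage:
  m2 ⊆ 0-010 [E]
  m9 ⊆ 010-1 [E]
  m11 ⊆ 010-1,0101-
  m12 ⊆ -1100,011-0
  m14 ⊆ 01-10,011-0
  m17 ⊆ 100-1 [E]
  m19 ⊆ 100-1 [E]
  m26 ⊆ -1010 [E]
  m28 ⊆ -1100,1110-
  m29 ⊆ 1110- [E]
E = {-1010, 0-010, 010-1, 100-1, 1110-}

NO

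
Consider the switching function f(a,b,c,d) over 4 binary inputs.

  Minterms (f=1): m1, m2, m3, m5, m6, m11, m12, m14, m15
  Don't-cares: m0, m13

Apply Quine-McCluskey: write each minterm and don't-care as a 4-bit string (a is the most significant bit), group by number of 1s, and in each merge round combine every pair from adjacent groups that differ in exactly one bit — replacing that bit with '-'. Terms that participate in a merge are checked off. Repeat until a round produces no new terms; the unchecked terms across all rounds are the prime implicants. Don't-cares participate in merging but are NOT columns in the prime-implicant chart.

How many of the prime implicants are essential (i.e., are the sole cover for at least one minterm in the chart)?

1

[col 0] 0000*, 0001*, 0010*, 0011*, 0101*, 0110*, 1011*, 1100*, 1101*, 1110*, 1111*
[col 1] -011, -101, -110, 0-01, 0-10, 00-0*, 00-1*, 000-*, 001-*, 1-11, 11-0*, 11-1*, 110-*, 111-*
[col 2] 00--, 11--
Prime implicants: -011, -101, -110, 0-01, 0-10, 00--, 1-11, 11--
PI chart (minterm → PIs covering it):
  1 | 0-01,00--
  2 | 0-10,00--
  3 | -011,00--
  5 | -101,0-01
  6 | -110,0-10
  11 | -011,1-11
  12 | 11--  (sole → essential)
  14 | -110,11--
  15 | 1-11,11--
Essential prime implicants: 11--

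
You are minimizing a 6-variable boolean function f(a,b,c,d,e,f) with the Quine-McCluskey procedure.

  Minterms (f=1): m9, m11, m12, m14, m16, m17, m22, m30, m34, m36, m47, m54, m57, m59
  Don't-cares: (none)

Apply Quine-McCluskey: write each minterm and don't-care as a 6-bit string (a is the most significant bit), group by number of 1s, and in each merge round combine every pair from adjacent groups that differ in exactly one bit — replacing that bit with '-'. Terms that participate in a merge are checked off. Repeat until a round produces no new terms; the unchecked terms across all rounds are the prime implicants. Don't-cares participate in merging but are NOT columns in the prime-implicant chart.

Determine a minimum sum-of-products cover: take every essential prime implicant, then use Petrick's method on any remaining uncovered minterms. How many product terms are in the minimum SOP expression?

9

[col 0] 001001*, 001011*, 001100*, 001110*, 010000*, 010001*, 010110*, 011110*, 100010, 100100, 101111, 110110*, 111001*, 111011*
[col 1] -10110, 0-1110, 0010-1, 0011-0, 01-110, 01000-, 1110-1
Prime implicants: -10110, 0-1110, 0010-1, 0011-0, 01-110, 01000-, 100010, 100100, 101111, 1110-1
PI chart (minterm → PIs covering it):
  9 | 0010-1  (sole → essential)
  11 | 0010-1  (sole → essential)
  12 | 0011-0  (sole → essential)
  14 | 0-1110,0011-0
  16 | 01000-  (sole → essential)
  17 | 01000-  (sole → essential)
  22 | -10110,01-110
  30 | 0-1110,01-110
  34 | 100010  (sole → essential)
  36 | 100100  (sole → essential)
  47 | 101111  (sole → essential)
  54 | -10110  (sole → essential)
  57 | 1110-1  (sole → essential)
  59 | 1110-1  (sole → essential)
Essential prime implicants: -10110, 0010-1, 0011-0, 01000-, 100010, 100100, 101111, 1110-1
Petrick residual → 0-1110
Minimum SOP uses 9 PIs: bc'def' + a'cdef' + a'b'cd'f + a'b'cdf' + a'bc'd'e' + ab'c'd'ef' + ab'c'de'f' + ab'cdef + abcd'f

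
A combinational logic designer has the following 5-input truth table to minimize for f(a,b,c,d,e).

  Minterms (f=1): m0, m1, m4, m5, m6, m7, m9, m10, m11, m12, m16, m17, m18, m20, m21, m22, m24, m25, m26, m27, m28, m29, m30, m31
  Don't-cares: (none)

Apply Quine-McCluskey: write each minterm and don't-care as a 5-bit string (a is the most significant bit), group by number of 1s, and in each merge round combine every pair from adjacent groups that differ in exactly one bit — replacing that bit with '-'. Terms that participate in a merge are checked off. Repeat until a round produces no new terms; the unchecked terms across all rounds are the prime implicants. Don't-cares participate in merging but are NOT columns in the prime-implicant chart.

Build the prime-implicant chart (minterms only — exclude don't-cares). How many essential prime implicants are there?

size-2^0 implicants → 00000(✓)  00001(✓)  00100(✓)  00101(✓)  00110(✓)  00111(✓)  01001(✓)  01010(✓)  01011(✓)  01100(✓)  10000(✓)  10001(✓)  10010(✓)  10100(✓)  10101(✓)  10110(✓)  11000(✓)  11001(✓)  11010(✓)  11011(✓)  11100(✓)  11101(✓)  11110(✓)  11111(✓)
size-2^1 implicants → -0000(✓)  -0001(✓)  -0100(✓)  -0101(✓)  -0110(✓)  -1001(✓)  -1010(✓)  -1011(✓)  -1100(✓)  0-001(✓)  0-100(✓)  00-00(✓)  00-01(✓)  0000-(✓)  001-0(✓)  001-1(✓)  0010-(✓)  0011-(✓)  010-1(✓)  0101-(✓)  1-000(✓)  1-001(✓)  1-010(✓)  1-100(✓)  1-101(✓)  1-110(✓)  10-00(✓)  10-01(✓)  10-10(✓)  100-0(✓)  1000-(✓)  101-0(✓)  1010-(✓)  11-00(✓)  11-01(✓)  11-10(✓)  11-11(✓)  110-0(✓)  110-1(✓)  1100-(✓)  1101-(✓)  111-0(✓)  111-1(✓)  1110-(✓)  1111-(✓)
size-2^2 implicants → --001  --100  -0-00(✓)  -0-01(✓)  -000-(✓)  -01-0  -010-(✓)  -10-1  -101-  00-0-(✓)  001--  1--00(✓)  1--01(✓)  1--10(✓)  1-0-0(✓)  1-00-(✓)  1-1-0(✓)  1-10-(✓)  10--0(✓)  10-0-(✓)  11--0(✓)  11--1(✓)  11-0-(✓)  11-1-(✓)  110--(✓)  111--(✓)
size-2^3 implicants → -0-0-  1---0  1--0-  11---
Unchecked terms (primes): --001, --100, -0-0-, -01-0, -10-1, -101-, 001--, 1---0, 1--0-, 11---
Minterm coverage:
  m0 ⊆ -0-0- [E]
  m1 ⊆ --001,-0-0-
  m4 ⊆ --100,-0-0-,-01-0,001--
  m5 ⊆ -0-0-,001--
  m6 ⊆ -01-0,001--
  m7 ⊆ 001-- [E]
  m9 ⊆ --001,-10-1
  m10 ⊆ -101- [E]
  m11 ⊆ -10-1,-101-
  m12 ⊆ --100 [E]
  m16 ⊆ -0-0-,1---0,1--0-
  m17 ⊆ --001,-0-0-,1--0-
  m18 ⊆ 1---0 [E]
  m20 ⊆ --100,-0-0-,-01-0,1---0,1--0-
  m21 ⊆ -0-0-,1--0-
  m22 ⊆ -01-0,1---0
  m24 ⊆ 1---0,1--0-,11---
  m25 ⊆ --001,-10-1,1--0-,11---
  m26 ⊆ -101-,1---0,11---
  m27 ⊆ -10-1,-101-,11---
  m28 ⊆ --100,1---0,1--0-,11---
  m29 ⊆ 1--0-,11---
  m30 ⊆ 1---0,11---
  m31 ⊆ 11--- [E]
E = {--100, -0-0-, -101-, 001--, 1---0, 11---}

6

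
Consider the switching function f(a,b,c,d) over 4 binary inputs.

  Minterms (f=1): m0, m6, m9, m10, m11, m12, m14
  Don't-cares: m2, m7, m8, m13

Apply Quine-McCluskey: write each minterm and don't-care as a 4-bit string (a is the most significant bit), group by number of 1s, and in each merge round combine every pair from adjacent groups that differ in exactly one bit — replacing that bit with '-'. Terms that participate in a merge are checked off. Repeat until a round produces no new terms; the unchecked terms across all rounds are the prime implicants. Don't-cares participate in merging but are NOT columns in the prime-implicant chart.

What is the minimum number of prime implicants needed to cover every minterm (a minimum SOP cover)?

[col 0] 0000*, 0010*, 0110*, 0111*, 1000*, 1001*, 1010*, 1011*, 1100*, 1101*, 1110*
[col 1] -000*, -010*, -110*, 0-10*, 00-0*, 011-, 1-00*, 1-01*, 1-10*, 10-0*, 10-1*, 100-*, 101-*, 11-0*, 110-*
[col 2] --10, -0-0, 1--0, 1-0-, 10--
Prime implicants: --10, -0-0, 011-, 1--0, 1-0-, 10--
PI chart (minterm → PIs covering it):
  0 | -0-0  (sole → essential)
  6 | --10,011-
  9 | 1-0-,10--
  10 | --10,-0-0,1--0,10--
  11 | 10--  (sole → essential)
  12 | 1--0,1-0-
  14 | --10,1--0
Essential prime implicants: -0-0, 10--
Petrick residual → --10, 1--0
Minimum SOP uses 4 PIs: cd' + b'd' + ad' + ab'

4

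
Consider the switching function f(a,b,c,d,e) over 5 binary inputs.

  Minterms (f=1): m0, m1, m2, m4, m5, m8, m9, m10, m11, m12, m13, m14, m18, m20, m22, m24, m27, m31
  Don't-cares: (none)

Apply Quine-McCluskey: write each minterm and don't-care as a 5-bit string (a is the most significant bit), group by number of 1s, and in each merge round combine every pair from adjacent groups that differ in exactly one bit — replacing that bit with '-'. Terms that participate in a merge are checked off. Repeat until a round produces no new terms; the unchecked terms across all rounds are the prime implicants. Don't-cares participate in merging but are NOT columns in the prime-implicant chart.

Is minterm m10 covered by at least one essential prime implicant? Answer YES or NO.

YES

[col 0] 00000*, 00001*, 00010*, 00100*, 00101*, 01000*, 01001*, 01010*, 01011*, 01100*, 01101*, 01110*, 10010*, 10100*, 10110*, 11000*, 11011*, 11111*
[col 1] -0010, -0100, -1000, -1011, 0-000*, 0-001*, 0-010*, 0-100*, 0-101*, 00-00*, 00-01*, 000-0*, 0000-*, 0010-*, 01-00*, 01-01*, 01-10*, 010-0*, 010-1*, 0100-*, 0101-*, 011-0*, 0110-*, 10-10, 101-0, 11-11
[col 2] 0--00*, 0--01*, 0-0-0, 0-00-*, 0-10-*, 00-0-*, 01--0, 01-0-*, 010--
[col 3] 0--0-
Prime implicants: -0010, -0100, -1000, -1011, 0--0-, 0-0-0, 01--0, 010--, 10-10, 101-0, 11-11
PI chart (minterm → PIs covering it):
  0 | 0--0-,0-0-0
  1 | 0--0-  (sole → essential)
  2 | -0010,0-0-0
  4 | -0100,0--0-
  5 | 0--0-  (sole → essential)
  8 | -1000,0--0-,0-0-0,01--0,010--
  9 | 0--0-,010--
  10 | 0-0-0,01--0,010--
  11 | -1011,010--
  12 | 0--0-,01--0
  13 | 0--0-  (sole → essential)
  14 | 01--0  (sole → essential)
  18 | -0010,10-10
  20 | -0100,101-0
  22 | 10-10,101-0
  24 | -1000  (sole → essential)
  27 | -1011,11-11
  31 | 11-11  (sole → essential)
Essential prime implicants: -1000, 0--0-, 01--0, 11-11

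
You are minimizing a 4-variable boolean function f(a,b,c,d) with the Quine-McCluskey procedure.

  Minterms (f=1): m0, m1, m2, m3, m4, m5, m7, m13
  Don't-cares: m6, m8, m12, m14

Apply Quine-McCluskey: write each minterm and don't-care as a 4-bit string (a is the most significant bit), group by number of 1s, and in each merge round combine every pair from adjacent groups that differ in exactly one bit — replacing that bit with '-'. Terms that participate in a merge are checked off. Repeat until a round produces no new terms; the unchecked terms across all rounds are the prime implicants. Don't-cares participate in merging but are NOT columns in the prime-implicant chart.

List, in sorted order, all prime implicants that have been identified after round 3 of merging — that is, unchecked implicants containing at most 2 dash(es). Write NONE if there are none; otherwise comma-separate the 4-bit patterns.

--00, -1-0, -10-

[col 0] 0000*, 0001*, 0010*, 0011*, 0100*, 0101*, 0110*, 0111*, 1000*, 1100*, 1101*, 1110*
[col 1] -000*, -100*, -101*, -110*, 0-00*, 0-01*, 0-10*, 0-11*, 00-0*, 00-1*, 000-*, 001-*, 01-0*, 01-1*, 010-*, 011-*, 1-00*, 11-0*, 110-*
[col 2] --00, -1-0, -10-, 0--0*, 0--1*, 0-0-*, 0-1-*, 00--*, 01--*
[col 3] 0---
Prime implicants: --00, -1-0, -10-, 0---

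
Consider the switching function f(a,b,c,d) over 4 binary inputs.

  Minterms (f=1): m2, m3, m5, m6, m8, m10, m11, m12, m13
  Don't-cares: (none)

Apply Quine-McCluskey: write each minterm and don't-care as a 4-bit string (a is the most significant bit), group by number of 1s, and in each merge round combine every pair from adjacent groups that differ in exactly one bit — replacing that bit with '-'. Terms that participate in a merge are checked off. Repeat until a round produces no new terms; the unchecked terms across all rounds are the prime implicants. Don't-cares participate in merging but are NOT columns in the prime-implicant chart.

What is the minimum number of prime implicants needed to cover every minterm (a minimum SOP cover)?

[col 0] 0010*, 0011*, 0101*, 0110*, 1000*, 1010*, 1011*, 1100*, 1101*
[col 1] -010*, -011*, -101, 0-10, 001-*, 1-00, 10-0, 101-*, 110-
[col 2] -01-
Prime implicants: -01-, -101, 0-10, 1-00, 10-0, 110-
PI chart (minterm → PIs covering it):
  2 | -01-,0-10
  3 | -01-  (sole → essential)
  5 | -101  (sole → essential)
  6 | 0-10  (sole → essential)
  8 | 1-00,10-0
  10 | -01-,10-0
  11 | -01-  (sole → essential)
  12 | 1-00,110-
  13 | -101,110-
Essential prime implicants: -01-, -101, 0-10
Petrick residual → 1-00
Minimum SOP uses 4 PIs: b'c + bc'd + a'cd' + ac'd'

4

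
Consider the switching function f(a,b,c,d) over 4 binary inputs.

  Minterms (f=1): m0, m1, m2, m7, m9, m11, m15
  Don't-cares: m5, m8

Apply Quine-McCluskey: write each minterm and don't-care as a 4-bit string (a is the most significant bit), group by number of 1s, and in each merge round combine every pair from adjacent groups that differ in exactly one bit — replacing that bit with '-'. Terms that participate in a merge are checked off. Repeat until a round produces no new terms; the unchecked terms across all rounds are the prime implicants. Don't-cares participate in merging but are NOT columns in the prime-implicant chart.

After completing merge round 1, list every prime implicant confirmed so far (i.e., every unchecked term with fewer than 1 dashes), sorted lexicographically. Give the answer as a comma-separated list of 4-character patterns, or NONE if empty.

NONE

size-2^0 implicants → 0000(✓)  0001(✓)  0010(✓)  0101(✓)  0111(✓)  1000(✓)  1001(✓)  1011(✓)  1111(✓)
size-2^1 implicants → -000(✓)  -001(✓)  -111  0-01  00-0  000-(✓)  01-1  1-11  10-1  100-(✓)
size-2^2 implicants → -00-
Unchecked terms (primes): -00-, -111, 0-01, 00-0, 01-1, 1-11, 10-1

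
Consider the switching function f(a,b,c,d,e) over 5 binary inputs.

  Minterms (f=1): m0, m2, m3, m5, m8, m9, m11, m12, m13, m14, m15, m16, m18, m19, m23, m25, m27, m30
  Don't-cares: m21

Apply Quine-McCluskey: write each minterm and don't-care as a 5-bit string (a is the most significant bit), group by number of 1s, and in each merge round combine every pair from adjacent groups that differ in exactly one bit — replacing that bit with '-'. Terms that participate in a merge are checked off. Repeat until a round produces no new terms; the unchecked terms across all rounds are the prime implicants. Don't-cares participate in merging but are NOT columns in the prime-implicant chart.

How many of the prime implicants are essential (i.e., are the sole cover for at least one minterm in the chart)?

Round 0: 00000✓ 00010✓ 00011✓ 00101✓ 01000✓ 01001✓ 01011✓ 01100✓ 01101✓ 01110✓ 01111✓ 10000✓ 10010✓ 10011✓ 10101✓ 10111✓ 11001✓ 11011✓ 11110✓
Round 1: -0000✓ -0010✓ -0011✓ -0101 -1001✓ -1011✓ -1110 0-000 0-011✓ 0-101 000-0✓ 0001-✓ 01-00✓ 01-01✓ 01-11✓ 010-1✓ 0100-✓ 011-0✓ 011-1✓ 0110-✓ 0111-✓ 1-011✓ 10-11 100-0✓ 1001-✓ 101-1 110-1✓
Round 2: --011 -00-0 -001- -10-1 01--1 01-0- 011--
PIs = {--011, -00-0, -001-, -0101, -10-1, -1110, 0-000, 0-101, 01--1, 01-0-, 011--, 10-11, 101-1}
Coverage chart:
  m0: -00-0,0-000
  m2: -00-0,-001-
  m3: --011,-001-
  m5: -0101,0-101
  m8: 0-000,01-0-
  m9: -10-1,01--1,01-0-
  m11: --011,-10-1,01--1
  m12: 01-0-,011--
  m13: 0-101,01--1,01-0-,011--
  m14: -1110,011--
  m15: 01--1,011--
  m16: -00-0 ←essential
  m18: -00-0,-001-
  m19: --011,-001-,10-11
  m23: 10-11,101-1
  m25: -10-1 ←essential
  m27: --011,-10-1
  m30: -1110 ←essential
Essential: -00-0, -10-1, -1110

3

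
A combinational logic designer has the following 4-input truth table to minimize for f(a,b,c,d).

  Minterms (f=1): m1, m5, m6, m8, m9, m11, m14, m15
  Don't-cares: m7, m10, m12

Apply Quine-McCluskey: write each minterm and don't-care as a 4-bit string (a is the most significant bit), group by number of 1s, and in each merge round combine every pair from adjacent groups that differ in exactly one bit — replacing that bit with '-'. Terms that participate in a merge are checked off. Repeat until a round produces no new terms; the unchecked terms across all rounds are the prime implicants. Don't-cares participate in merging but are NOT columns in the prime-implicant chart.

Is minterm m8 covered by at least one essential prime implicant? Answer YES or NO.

Round 0: 0001✓ 0101✓ 0110✓ 0111✓ 1000✓ 1001✓ 1010✓ 1011✓ 1100✓ 1110✓ 1111✓
Round 1: -001 -110✓ -111✓ 0-01 01-1 011-✓ 1-00✓ 1-10✓ 1-11✓ 10-0✓ 10-1✓ 100-✓ 101-✓ 11-0✓ 111-✓
Round 2: -11- 1--0 1-1- 10--
PIs = {-001, -11-, 0-01, 01-1, 1--0, 1-1-, 10--}
Coverage chart:
  m1: -001,0-01
  m5: 0-01,01-1
  m6: -11- ←essential
  m8: 1--0,10--
  m9: -001,10--
  m11: 1-1-,10--
  m14: -11-,1--0,1-1-
  m15: -11-,1-1-
Essential: -11-

NO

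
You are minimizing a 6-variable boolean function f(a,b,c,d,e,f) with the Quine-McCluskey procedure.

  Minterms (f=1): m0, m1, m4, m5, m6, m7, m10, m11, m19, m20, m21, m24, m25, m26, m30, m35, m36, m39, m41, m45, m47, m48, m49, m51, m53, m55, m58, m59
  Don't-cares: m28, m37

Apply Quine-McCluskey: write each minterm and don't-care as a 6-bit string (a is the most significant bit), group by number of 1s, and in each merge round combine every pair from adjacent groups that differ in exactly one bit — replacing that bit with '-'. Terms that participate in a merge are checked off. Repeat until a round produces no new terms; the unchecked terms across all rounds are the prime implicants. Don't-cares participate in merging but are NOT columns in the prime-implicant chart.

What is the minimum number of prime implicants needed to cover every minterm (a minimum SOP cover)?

14

Round 0: 000000✓ 000001✓ 000100✓ 000101✓ 000110✓ 000111✓ 001010✓ 001011✓ 010011✓ 010100✓ 010101✓ 011000✓ 011001✓ 011010✓ 011100✓ 011110✓ 100011✓ 100100✓ 100101✓ 100111✓ 101001✓ 101101✓ 101111✓ 110000✓ 110001✓ 110011✓ 110101✓ 110111✓ 111010✓ 111011✓
Round 1: -00100✓ -00101✓ -00111✓ -10011 -10101✓ -11010 0-0100✓ 0-0101✓ 0-1010 000-00✓ 000-01✓ 00000-✓ 0001-0✓ 0001-1✓ 00010-✓ 00011-✓ 00101- 01-100 01010-✓ 011-00✓ 011-10✓ 0110-0✓ 01100- 0111-0✓ 1-0011✓ 1-0101✓ 1-0111✓ 10-101✓ 10-111✓ 100-11✓ 1001-1✓ 10010-✓ 101-01 1011-1✓ 11-011 110-01✓ 110-11✓ 1100-1✓ 11000- 1101-1✓ 11101-
Round 2: --0101 -001-1 -0010- 0-010- 000-0- 0001-- 011--0 1-0-11 1-01-1 10-1-1 110--1
PIs = {--0101, -001-1, -0010-, -10011, -11010, 0-010-, 0-1010, 000-0-, 0001--, 00101-, 01-100, 011--0, 01100-, 1-0-11, 1-01-1, 10-1-1, 101-01, 11-011, 110--1, 11000-, 11101-}
Coverage chart:
  m0: 000-0- ←essential
  m1: 000-0- ←essential
  m4: -0010-,0-010-,000-0-,0001--
  m5: --0101,-001-1,-0010-,0-010-,000-0-,0001--
  m6: 0001-- ←essential
  m7: -001-1,0001--
  m10: 0-1010,00101-
  m11: 00101- ←essential
  m19: -10011 ←essential
  m20: 0-010-,01-100
  m21: --0101,0-010-
  m24: 011--0,01100-
  m25: 01100- ←essential
  m26: -11010,0-1010,011--0
  m30: 011--0 ←essential
  m35: 1-0-11 ←essential
  m36: -0010- ←essential
  m39: -001-1,1-0-11,1-01-1,10-1-1
  m41: 101-01 ←essential
  m45: 10-1-1,101-01
  m47: 10-1-1 ←essential
  m48: 11000- ←essential
  m49: 110--1,11000-
  m51: -10011,1-0-11,11-011,110--1
  m53: --0101,1-01-1,110--1
  m55: 1-0-11,1-01-1,110--1
  m58: -11010,11101-
  m59: 11-011,11101-
Essential: -0010-, -10011, 000-0-, 0001--, 00101-, 011--0, 01100-, 1-0-11, 10-1-1, 101-01, 11000-
Petrick residual → --0101, 0-010-, 11101-
Min cover (14 terms): c'de'f + b'c'de' + bc'd'ef + a'c'de' + a'b'c'e' + a'b'c'd + a'b'cd'e + a'bcf' + a'bcd'e' + ac'ef + ab'df + ab'ce'f + abc'd'e' + abcd'e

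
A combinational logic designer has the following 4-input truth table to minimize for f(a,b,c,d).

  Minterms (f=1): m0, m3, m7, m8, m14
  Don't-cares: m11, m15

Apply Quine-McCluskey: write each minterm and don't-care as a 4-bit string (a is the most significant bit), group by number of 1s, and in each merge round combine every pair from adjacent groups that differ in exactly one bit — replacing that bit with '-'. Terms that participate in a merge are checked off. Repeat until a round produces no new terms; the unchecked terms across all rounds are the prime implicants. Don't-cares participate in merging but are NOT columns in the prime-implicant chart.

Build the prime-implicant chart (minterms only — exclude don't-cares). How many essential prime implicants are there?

3

size-2^0 implicants → 0000(✓)  0011(✓)  0111(✓)  1000(✓)  1011(✓)  1110(✓)  1111(✓)
size-2^1 implicants → -000  -011(✓)  -111(✓)  0-11(✓)  1-11(✓)  111-
size-2^2 implicants → --11
Unchecked terms (primes): --11, -000, 111-
Minterm coverage:
  m0 ⊆ -000 [E]
  m3 ⊆ --11 [E]
  m7 ⊆ --11 [E]
  m8 ⊆ -000 [E]
  m14 ⊆ 111- [E]
E = {--11, -000, 111-}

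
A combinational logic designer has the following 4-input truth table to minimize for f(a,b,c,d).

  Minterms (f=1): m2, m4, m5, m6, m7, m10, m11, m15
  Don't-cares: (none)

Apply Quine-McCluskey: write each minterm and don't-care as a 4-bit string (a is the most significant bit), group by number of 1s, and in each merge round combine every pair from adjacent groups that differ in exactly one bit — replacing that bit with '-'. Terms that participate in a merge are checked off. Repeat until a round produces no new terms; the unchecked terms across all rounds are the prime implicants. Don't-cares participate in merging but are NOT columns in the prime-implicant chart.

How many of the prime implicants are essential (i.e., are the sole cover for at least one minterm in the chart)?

[col 0] 0010*, 0100*, 0101*, 0110*, 0111*, 1010*, 1011*, 1111*
[col 1] -010, -111, 0-10, 01-0*, 01-1*, 010-*, 011-*, 1-11, 101-
[col 2] 01--
Prime implicants: -010, -111, 0-10, 01--, 1-11, 101-
PI chart (minterm → PIs covering it):
  2 | -010,0-10
  4 | 01--  (sole → essential)
  5 | 01--  (sole → essential)
  6 | 0-10,01--
  7 | -111,01--
  10 | -010,101-
  11 | 1-11,101-
  15 | -111,1-11
Essential prime implicants: 01--

1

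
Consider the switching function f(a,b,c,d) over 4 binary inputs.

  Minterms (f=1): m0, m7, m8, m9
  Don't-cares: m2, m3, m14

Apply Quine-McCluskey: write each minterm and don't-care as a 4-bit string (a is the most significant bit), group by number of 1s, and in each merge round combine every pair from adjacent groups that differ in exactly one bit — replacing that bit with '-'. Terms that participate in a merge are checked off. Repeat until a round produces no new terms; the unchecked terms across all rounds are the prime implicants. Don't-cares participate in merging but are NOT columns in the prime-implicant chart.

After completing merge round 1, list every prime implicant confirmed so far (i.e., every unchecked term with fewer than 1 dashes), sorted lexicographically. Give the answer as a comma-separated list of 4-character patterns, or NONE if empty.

Round 0: 0000✓ 0010✓ 0011✓ 0111✓ 1000✓ 1001✓ 1110
Round 1: -000 0-11 00-0 001- 100-
PIs = {-000, 0-11, 00-0, 001-, 100-, 1110}

1110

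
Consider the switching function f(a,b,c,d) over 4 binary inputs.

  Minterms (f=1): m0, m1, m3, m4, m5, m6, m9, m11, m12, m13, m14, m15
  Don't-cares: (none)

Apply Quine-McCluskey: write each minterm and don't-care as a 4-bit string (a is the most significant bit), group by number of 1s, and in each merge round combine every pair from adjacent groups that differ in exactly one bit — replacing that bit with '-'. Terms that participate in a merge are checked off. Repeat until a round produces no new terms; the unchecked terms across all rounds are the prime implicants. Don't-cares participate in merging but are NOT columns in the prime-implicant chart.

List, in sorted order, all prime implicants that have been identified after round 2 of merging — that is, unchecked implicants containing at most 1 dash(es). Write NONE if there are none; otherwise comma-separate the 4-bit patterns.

NONE

Round 0: 0000✓ 0001✓ 0011✓ 0100✓ 0101✓ 0110✓ 1001✓ 1011✓ 1100✓ 1101✓ 1110✓ 1111✓
Round 1: -001✓ -011✓ -100✓ -101✓ -110✓ 0-00✓ 0-01✓ 00-1✓ 000-✓ 01-0✓ 010-✓ 1-01✓ 1-11✓ 10-1✓ 11-0✓ 11-1✓ 110-✓ 111-✓
Round 2: --01 -0-1 -1-0 -10- 0-0- 1--1 11--
PIs = {--01, -0-1, -1-0, -10-, 0-0-, 1--1, 11--}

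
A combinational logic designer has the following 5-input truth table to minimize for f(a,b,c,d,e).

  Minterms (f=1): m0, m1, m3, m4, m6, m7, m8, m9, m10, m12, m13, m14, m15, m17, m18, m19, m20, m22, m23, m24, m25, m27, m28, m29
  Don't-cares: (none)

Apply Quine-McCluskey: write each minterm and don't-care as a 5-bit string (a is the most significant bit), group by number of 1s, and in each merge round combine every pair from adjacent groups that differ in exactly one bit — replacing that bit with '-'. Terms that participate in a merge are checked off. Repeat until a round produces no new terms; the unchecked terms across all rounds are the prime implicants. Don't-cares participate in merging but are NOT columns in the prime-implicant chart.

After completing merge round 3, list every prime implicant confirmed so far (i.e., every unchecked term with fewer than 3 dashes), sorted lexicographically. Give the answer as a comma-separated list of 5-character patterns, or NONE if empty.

size-2^0 implicants → 00000(✓)  00001(✓)  00011(✓)  00100(✓)  00110(✓)  00111(✓)  01000(✓)  01001(✓)  01010(✓)  01100(✓)  01101(✓)  01110(✓)  01111(✓)  10001(✓)  10010(✓)  10011(✓)  10100(✓)  10110(✓)  10111(✓)  11000(✓)  11001(✓)  11011(✓)  11100(✓)  11101(✓)
size-2^1 implicants → -0001(✓)  -0011(✓)  -0100(✓)  -0110(✓)  -0111(✓)  -1000(✓)  -1001(✓)  -1100(✓)  -1101(✓)  0-000(✓)  0-001(✓)  0-100(✓)  0-110(✓)  0-111(✓)  00-00(✓)  00-11(✓)  000-1(✓)  0000-(✓)  001-0(✓)  0011-(✓)  01-00(✓)  01-01(✓)  01-10(✓)  010-0(✓)  0100-(✓)  011-0(✓)  011-1(✓)  0110-(✓)  0111-(✓)  1-001(✓)  1-011(✓)  1-100(✓)  10-10(✓)  10-11(✓)  100-1(✓)  1001-(✓)  101-0(✓)  1011-(✓)  11-00(✓)  11-01(✓)  110-1(✓)  1100-(✓)  1110-(✓)
size-2^2 implicants → --001  --100  -0-11  -00-1  -01-0  -011-  -1-00(✓)  -1-01(✓)  -100-(✓)  -110-(✓)  0--00  0-00-  0-1-0  0-11-  01--0  01-0-(✓)  011--  1-0-1  10-1-  11-0-(✓)
size-2^3 implicants → -1-0-
Unchecked terms (primes): --001, --100, -0-11, -00-1, -01-0, -011-, -1-0-, 0--00, 0-00-, 0-1-0, 0-11-, 01--0, 011--, 1-0-1, 10-1-

--001, --100, -0-11, -00-1, -01-0, -011-, 0--00, 0-00-, 0-1-0, 0-11-, 01--0, 011--, 1-0-1, 10-1-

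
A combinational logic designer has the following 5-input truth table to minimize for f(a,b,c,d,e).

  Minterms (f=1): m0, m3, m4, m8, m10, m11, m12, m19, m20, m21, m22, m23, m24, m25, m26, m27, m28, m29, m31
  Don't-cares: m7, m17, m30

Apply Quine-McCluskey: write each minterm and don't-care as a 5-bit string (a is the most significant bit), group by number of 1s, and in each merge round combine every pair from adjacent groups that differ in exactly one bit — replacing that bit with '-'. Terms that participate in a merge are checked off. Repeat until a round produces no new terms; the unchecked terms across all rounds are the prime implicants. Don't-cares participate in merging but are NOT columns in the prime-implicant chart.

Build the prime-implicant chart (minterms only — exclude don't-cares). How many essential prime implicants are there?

2

size-2^0 implicants → 00000(✓)  00011(✓)  00100(✓)  00111(✓)  01000(✓)  01010(✓)  01011(✓)  01100(✓)  10001(✓)  10011(✓)  10100(✓)  10101(✓)  10110(✓)  10111(✓)  11000(✓)  11001(✓)  11010(✓)  11011(✓)  11100(✓)  11101(✓)  11110(✓)  11111(✓)
size-2^1 implicants → -0011(✓)  -0100(✓)  -0111(✓)  -1000(✓)  -1010(✓)  -1011(✓)  -1100(✓)  0-000(✓)  0-011(✓)  0-100(✓)  00-00(✓)  00-11(✓)  01-00(✓)  010-0(✓)  0101-(✓)  1-001(✓)  1-011(✓)  1-100(✓)  1-101(✓)  1-110(✓)  1-111(✓)  10-01(✓)  10-11(✓)  100-1(✓)  101-0(✓)  101-1(✓)  1010-(✓)  1011-(✓)  11-00(✓)  11-01(✓)  11-10(✓)  11-11(✓)  110-0(✓)  110-1(✓)  1100-(✓)  1101-(✓)  111-0(✓)  111-1(✓)  1110-(✓)  1111-(✓)
size-2^2 implicants → --011  --100  -0-11  -1-00  -10-0  -101-  0--00  1--01(✓)  1--11(✓)  1-0-1(✓)  1-1-0(✓)  1-1-1(✓)  1-10-(✓)  1-11-(✓)  10--1(✓)  101--(✓)  11--0(✓)  11--1(✓)  11-0-(✓)  11-1-(✓)  110--(✓)  111--(✓)
size-2^3 implicants → 1---1  1-1--  11---
Unchecked terms (primes): --011, --100, -0-11, -1-00, -10-0, -101-, 0--00, 1---1, 1-1--, 11---
Minterm coverage:
  m0 ⊆ 0--00 [E]
  m3 ⊆ --011,-0-11
  m4 ⊆ --100,0--00
  m8 ⊆ -1-00,-10-0,0--00
  m10 ⊆ -10-0,-101-
  m11 ⊆ --011,-101-
  m12 ⊆ --100,-1-00,0--00
  m19 ⊆ --011,-0-11,1---1
  m20 ⊆ --100,1-1--
  m21 ⊆ 1---1,1-1--
  m22 ⊆ 1-1-- [E]
  m23 ⊆ -0-11,1---1,1-1--
  m24 ⊆ -1-00,-10-0,11---
  m25 ⊆ 1---1,11---
  m26 ⊆ -10-0,-101-,11---
  m27 ⊆ --011,-101-,1---1,11---
  m28 ⊆ --100,-1-00,1-1--,11---
  m29 ⊆ 1---1,1-1--,11---
  m31 ⊆ 1---1,1-1--,11---
E = {0--00, 1-1--}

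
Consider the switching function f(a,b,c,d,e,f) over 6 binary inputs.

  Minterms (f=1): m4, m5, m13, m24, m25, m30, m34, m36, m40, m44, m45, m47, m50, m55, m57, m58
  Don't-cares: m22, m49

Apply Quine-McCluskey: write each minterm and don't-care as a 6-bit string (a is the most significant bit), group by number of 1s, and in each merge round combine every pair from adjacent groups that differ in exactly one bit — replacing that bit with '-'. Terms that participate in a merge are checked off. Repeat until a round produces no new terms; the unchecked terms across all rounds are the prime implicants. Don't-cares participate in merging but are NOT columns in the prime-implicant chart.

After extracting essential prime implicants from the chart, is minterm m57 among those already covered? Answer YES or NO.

NO

Round 0: 000100✓ 000101✓ 001101✓ 010110✓ 011000✓ 011001✓ 011110✓ 100010✓ 100100✓ 101000✓ 101100✓ 101101✓ 101111✓ 110001✓ 110010✓ 110111 111001✓ 111010✓
Round 1: -00100 -01101 -11001 00-101 00010- 01-110 01100- 1-0010 10-100 101-00 1011-1 10110- 11-001 11-010
PIs = {-00100, -01101, -11001, 00-101, 00010-, 01-110, 01100-, 1-0010, 10-100, 101-00, 1011-1, 10110-, 11-001, 11-010, 110111}
Coverage chart:
  m4: -00100,00010-
  m5: 00-101,00010-
  m13: -01101,00-101
  m24: 01100- ←essential
  m25: -11001,01100-
  m30: 01-110 ←essential
  m34: 1-0010 ←essential
  m36: -00100,10-100
  m40: 101-00 ←essential
  m44: 10-100,101-00,10110-
  m45: -01101,1011-1,10110-
  m47: 1011-1 ←essential
  m50: 1-0010,11-010
  m55: 110111 ←essential
  m57: -11001,11-001
  m58: 11-010 ←essential
Essential: 01-110, 01100-, 1-0010, 101-00, 1011-1, 11-010, 110111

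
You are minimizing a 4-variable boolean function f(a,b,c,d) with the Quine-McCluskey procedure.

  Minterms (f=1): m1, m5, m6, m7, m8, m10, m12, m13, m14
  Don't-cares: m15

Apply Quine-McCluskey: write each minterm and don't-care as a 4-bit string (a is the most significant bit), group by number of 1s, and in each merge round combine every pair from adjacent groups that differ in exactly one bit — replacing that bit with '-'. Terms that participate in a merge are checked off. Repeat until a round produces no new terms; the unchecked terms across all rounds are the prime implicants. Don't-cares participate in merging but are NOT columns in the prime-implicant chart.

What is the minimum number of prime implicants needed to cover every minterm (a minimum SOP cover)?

4

size-2^0 implicants → 0001(✓)  0101(✓)  0110(✓)  0111(✓)  1000(✓)  1010(✓)  1100(✓)  1101(✓)  1110(✓)  1111(✓)
size-2^1 implicants → -101(✓)  -110(✓)  -111(✓)  0-01  01-1(✓)  011-(✓)  1-00(✓)  1-10(✓)  10-0(✓)  11-0(✓)  11-1(✓)  110-(✓)  111-(✓)
size-2^2 implicants → -1-1  -11-  1--0  11--
Unchecked terms (primes): -1-1, -11-, 0-01, 1--0, 11--
Minterm coverage:
  m1 ⊆ 0-01 [E]
  m5 ⊆ -1-1,0-01
  m6 ⊆ -11- [E]
  m7 ⊆ -1-1,-11-
  m8 ⊆ 1--0 [E]
  m10 ⊆ 1--0 [E]
  m12 ⊆ 1--0,11--
  m13 ⊆ -1-1,11--
  m14 ⊆ -11-,1--0,11--
E = {-11-, 0-01, 1--0}
Petrick residual → -1-1
Cover = bd + bc + a'c'd + ad'  |cover|=4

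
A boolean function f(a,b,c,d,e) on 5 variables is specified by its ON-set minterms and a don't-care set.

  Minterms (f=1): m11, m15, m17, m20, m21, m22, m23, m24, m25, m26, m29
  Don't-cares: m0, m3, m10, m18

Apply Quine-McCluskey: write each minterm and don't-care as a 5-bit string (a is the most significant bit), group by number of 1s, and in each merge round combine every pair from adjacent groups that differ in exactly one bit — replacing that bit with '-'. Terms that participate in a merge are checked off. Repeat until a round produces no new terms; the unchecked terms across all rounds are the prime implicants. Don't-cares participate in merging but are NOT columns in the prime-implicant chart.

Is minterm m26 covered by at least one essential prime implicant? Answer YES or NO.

NO

[col 0] 00000, 00011*, 01010*, 01011*, 01111*, 10001*, 10010*, 10100*, 10101*, 10110*, 10111*, 11000*, 11001*, 11010*, 11101*
[col 1] -1010, 0-011, 01-11, 0101-, 1-001*, 1-010, 1-101*, 10-01*, 10-10, 101-0*, 101-1*, 1010-*, 1011-*, 11-01*, 110-0, 1100-
[col 2] 1--01, 101--
Prime implicants: -1010, 0-011, 00000, 01-11, 0101-, 1--01, 1-010, 10-10, 101--, 110-0, 1100-
PI chart (minterm → PIs covering it):
  11 | 0-011,01-11,0101-
  15 | 01-11  (sole → essential)
  17 | 1--01  (sole → essential)
  20 | 101--  (sole → essential)
  21 | 1--01,101--
  22 | 10-10,101--
  23 | 101--  (sole → essential)
  24 | 110-0,1100-
  25 | 1--01,1100-
  26 | -1010,1-010,110-0
  29 | 1--01  (sole → essential)
Essential prime implicants: 01-11, 1--01, 101--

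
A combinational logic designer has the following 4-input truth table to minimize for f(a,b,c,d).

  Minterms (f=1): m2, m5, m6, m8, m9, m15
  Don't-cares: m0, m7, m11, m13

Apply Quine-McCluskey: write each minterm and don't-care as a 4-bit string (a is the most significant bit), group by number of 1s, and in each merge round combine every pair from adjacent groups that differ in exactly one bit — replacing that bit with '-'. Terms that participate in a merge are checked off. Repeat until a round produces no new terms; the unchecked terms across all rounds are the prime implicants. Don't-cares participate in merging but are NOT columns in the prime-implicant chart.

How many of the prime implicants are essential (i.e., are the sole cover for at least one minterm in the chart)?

1

size-2^0 implicants → 0000(✓)  0010(✓)  0101(✓)  0110(✓)  0111(✓)  1000(✓)  1001(✓)  1011(✓)  1101(✓)  1111(✓)
size-2^1 implicants → -000  -101(✓)  -111(✓)  0-10  00-0  01-1(✓)  011-  1-01(✓)  1-11(✓)  10-1(✓)  100-  11-1(✓)
size-2^2 implicants → -1-1  1--1
Unchecked terms (primes): -000, -1-1, 0-10, 00-0, 011-, 1--1, 100-
Minterm coverage:
  m2 ⊆ 0-10,00-0
  m5 ⊆ -1-1 [E]
  m6 ⊆ 0-10,011-
  m8 ⊆ -000,100-
  m9 ⊆ 1--1,100-
  m15 ⊆ -1-1,1--1
E = {-1-1}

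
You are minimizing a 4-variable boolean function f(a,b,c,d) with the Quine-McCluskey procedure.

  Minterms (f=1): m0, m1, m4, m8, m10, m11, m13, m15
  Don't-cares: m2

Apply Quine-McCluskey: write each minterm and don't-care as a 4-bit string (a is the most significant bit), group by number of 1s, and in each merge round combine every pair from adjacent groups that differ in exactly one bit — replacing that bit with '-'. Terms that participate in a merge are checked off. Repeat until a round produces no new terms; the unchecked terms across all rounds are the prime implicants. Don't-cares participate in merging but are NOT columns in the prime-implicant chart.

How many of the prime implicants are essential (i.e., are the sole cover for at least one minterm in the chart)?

4

Round 0: 0000✓ 0001✓ 0010✓ 0100✓ 1000✓ 1010✓ 1011✓ 1101✓ 1111✓
Round 1: -000✓ -010✓ 0-00 00-0✓ 000- 1-11 10-0✓ 101- 11-1
Round 2: -0-0
PIs = {-0-0, 0-00, 000-, 1-11, 101-, 11-1}
Coverage chart:
  m0: -0-0,0-00,000-
  m1: 000- ←essential
  m4: 0-00 ←essential
  m8: -0-0 ←essential
  m10: -0-0,101-
  m11: 1-11,101-
  m13: 11-1 ←essential
  m15: 1-11,11-1
Essential: -0-0, 0-00, 000-, 11-1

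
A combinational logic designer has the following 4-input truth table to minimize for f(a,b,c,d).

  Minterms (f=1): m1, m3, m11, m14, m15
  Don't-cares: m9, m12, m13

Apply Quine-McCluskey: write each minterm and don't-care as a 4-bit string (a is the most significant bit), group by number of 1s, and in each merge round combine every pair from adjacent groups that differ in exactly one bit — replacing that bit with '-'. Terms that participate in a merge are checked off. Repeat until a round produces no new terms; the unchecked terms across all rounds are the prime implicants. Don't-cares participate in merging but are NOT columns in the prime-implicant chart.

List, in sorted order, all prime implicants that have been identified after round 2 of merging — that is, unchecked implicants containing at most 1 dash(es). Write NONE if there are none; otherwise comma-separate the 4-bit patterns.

Round 0: 0001✓ 0011✓ 1001✓ 1011✓ 1100✓ 1101✓ 1110✓ 1111✓
Round 1: -001✓ -011✓ 00-1✓ 1-01✓ 1-11✓ 10-1✓ 11-0✓ 11-1✓ 110-✓ 111-✓
Round 2: -0-1 1--1 11--
PIs = {-0-1, 1--1, 11--}

NONE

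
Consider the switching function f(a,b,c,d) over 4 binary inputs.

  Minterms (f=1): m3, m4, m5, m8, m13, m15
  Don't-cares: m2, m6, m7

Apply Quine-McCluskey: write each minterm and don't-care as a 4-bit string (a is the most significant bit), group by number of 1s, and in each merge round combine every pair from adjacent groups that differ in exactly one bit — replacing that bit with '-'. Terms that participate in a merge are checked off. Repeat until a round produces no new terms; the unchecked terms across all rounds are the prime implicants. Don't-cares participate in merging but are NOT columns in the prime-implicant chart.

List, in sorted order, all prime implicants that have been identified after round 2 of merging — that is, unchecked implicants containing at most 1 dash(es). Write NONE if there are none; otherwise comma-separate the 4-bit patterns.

[col 0] 0010*, 0011*, 0100*, 0101*, 0110*, 0111*, 1000, 1101*, 1111*
[col 1] -101*, -111*, 0-10*, 0-11*, 001-*, 01-0*, 01-1*, 010-*, 011-*, 11-1*
[col 2] -1-1, 0-1-, 01--
Prime implicants: -1-1, 0-1-, 01--, 1000

1000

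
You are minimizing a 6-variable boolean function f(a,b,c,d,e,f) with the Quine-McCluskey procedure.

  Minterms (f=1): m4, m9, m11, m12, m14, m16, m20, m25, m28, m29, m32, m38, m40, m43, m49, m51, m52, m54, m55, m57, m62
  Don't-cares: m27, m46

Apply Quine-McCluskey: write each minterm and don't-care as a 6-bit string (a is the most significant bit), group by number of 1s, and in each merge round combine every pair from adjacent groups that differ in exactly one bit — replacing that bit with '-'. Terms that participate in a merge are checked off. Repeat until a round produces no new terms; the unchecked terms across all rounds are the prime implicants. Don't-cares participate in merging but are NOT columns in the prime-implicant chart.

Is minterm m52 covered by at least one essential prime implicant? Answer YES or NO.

NO

size-2^0 implicants → 000100(✓)  001001(✓)  001011(✓)  001100(✓)  001110(✓)  010000(✓)  010100(✓)  011001(✓)  011011(✓)  011100(✓)  011101(✓)  100000(✓)  100110(✓)  101000(✓)  101011(✓)  101110(✓)  110001(✓)  110011(✓)  110100(✓)  110110(✓)  110111(✓)  111001(✓)  111110(✓)
size-2^1 implicants → -01011  -01110  -10100  -11001  0-0100(✓)  0-1001(✓)  0-1011(✓)  0-1100(✓)  00-100(✓)  0010-1(✓)  0011-0  01-100(✓)  010-00  011-01  0110-1(✓)  01110-  1-0110(✓)  1-1110(✓)  10-000  10-110(✓)  11-001  11-110(✓)  110-11  1100-1  1101-0  11011-
size-2^2 implicants → 0--100  0-10-1  1--110
Unchecked terms (primes): -01011, -01110, -10100, -11001, 0--100, 0-10-1, 0011-0, 010-00, 011-01, 01110-, 1--110, 10-000, 11-001, 110-11, 1100-1, 1101-0, 11011-
Minterm coverage:
  m4 ⊆ 0--100 [E]
  m9 ⊆ 0-10-1 [E]
  m11 ⊆ -01011,0-10-1
  m12 ⊆ 0--100,0011-0
  m14 ⊆ -01110,0011-0
  m16 ⊆ 010-00 [E]
  m20 ⊆ -10100,0--100,010-00
  m25 ⊆ -11001,0-10-1,011-01
  m28 ⊆ 0--100,01110-
  m29 ⊆ 011-01,01110-
  m32 ⊆ 10-000 [E]
  m38 ⊆ 1--110 [E]
  m40 ⊆ 10-000 [E]
  m43 ⊆ -01011 [E]
  m49 ⊆ 11-001,1100-1
  m51 ⊆ 110-11,1100-1
  m52 ⊆ -10100,1101-0
  m54 ⊆ 1--110,1101-0,11011-
  m55 ⊆ 110-11,11011-
  m57 ⊆ -11001,11-001
  m62 ⊆ 1--110 [E]
E = {-01011, 0--100, 0-10-1, 010-00, 1--110, 10-000}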